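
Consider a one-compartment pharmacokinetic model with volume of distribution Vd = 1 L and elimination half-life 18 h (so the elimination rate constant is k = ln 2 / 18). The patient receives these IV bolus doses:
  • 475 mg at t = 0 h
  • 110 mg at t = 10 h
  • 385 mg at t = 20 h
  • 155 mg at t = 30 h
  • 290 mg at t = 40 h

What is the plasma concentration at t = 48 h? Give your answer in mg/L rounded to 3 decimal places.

521.857 mg/L

k = ln 2 / 18 = 0.03851 per h
Dose 1 (475 mg at t=0 h): 475·exp(−0.03851·48) = 74.808 mg/L
Dose 2 (110 mg at t=10 h): 110·exp(−0.03851·38) = 25.462 mg/L
Dose 3 (385 mg at t=20 h): 385·exp(−0.03851·28) = 130.976 mg/L
Dose 4 (155 mg at t=30 h): 155·exp(−0.03851·18) = 77.500 mg/L
Dose 5 (290 mg at t=40 h): 290·exp(−0.03851·8) = 213.112 mg/L
C(48) = 74.808 + 25.462 + 130.976 + 77.500 + 213.112 = 521.857 mg/L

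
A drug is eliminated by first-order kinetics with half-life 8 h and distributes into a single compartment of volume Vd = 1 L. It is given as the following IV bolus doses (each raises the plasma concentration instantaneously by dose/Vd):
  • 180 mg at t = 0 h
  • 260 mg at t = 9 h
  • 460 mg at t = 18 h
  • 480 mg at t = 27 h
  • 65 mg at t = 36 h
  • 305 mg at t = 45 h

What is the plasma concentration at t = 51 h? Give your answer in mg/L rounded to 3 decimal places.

k = ln 2 / 8 = 0.08664 per h
Dose 1 (180 mg at t=0 h): 180·exp(−0.08664·51) = 2.169 mg/L
Dose 2 (260 mg at t=9 h): 260·exp(−0.08664·42) = 6.832 mg/L
Dose 3 (460 mg at t=18 h): 460·exp(−0.08664·33) = 26.364 mg/L
Dose 4 (480 mg at t=27 h): 480·exp(−0.08664·24) = 60.000 mg/L
Dose 5 (65 mg at t=36 h): 65·exp(−0.08664·15) = 17.721 mg/L
Dose 6 (305 mg at t=45 h): 305·exp(−0.08664·6) = 181.354 mg/L
C(51) = 2.169 + 6.832 + 26.364 + 60.000 + 17.721 + 181.354 = 294.440 mg/L

294.440 mg/L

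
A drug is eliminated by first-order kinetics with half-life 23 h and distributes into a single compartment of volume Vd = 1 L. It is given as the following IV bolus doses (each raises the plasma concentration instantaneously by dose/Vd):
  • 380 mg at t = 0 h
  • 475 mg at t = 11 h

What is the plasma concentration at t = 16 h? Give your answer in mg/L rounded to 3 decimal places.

k = ln 2 / 23 = 0.03014 per h
Dose 1 (380 mg at t=0 h): 380·exp(−0.03014·16) = 234.623 mg/L
Dose 2 (475 mg at t=11 h): 475·exp(−0.03014·5) = 408.557 mg/L
C(16) = 234.623 + 408.557 = 643.180 mg/L

643.180 mg/L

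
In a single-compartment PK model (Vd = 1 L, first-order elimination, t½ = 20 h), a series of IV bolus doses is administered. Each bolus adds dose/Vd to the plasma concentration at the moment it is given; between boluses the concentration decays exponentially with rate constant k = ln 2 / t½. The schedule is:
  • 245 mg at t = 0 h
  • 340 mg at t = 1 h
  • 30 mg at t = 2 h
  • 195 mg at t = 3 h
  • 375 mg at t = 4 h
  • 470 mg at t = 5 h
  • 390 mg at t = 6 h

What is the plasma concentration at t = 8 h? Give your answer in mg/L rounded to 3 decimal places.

k = ln 2 / 20 = 0.03466 per h
Dose 1 (245 mg at t=0 h): 245·exp(−0.03466·8) = 185.675 mg/L
Dose 2 (340 mg at t=1 h): 340·exp(−0.03466·7) = 266.759 mg/L
Dose 3 (30 mg at t=2 h): 30·exp(−0.03466·6) = 24.368 mg/L
Dose 4 (195 mg at t=3 h): 195·exp(−0.03466·5) = 163.975 mg/L
Dose 5 (375 mg at t=4 h): 375·exp(−0.03466·4) = 326.456 mg/L
Dose 6 (470 mg at t=5 h): 470·exp(−0.03466·3) = 423.588 mg/L
Dose 7 (390 mg at t=6 h): 390·exp(−0.03466·2) = 363.883 mg/L
C(8) = 185.675 + 266.759 + 24.368 + 163.975 + 326.456 + 423.588 + 363.883 = 1754.703 mg/L

1754.703 mg/L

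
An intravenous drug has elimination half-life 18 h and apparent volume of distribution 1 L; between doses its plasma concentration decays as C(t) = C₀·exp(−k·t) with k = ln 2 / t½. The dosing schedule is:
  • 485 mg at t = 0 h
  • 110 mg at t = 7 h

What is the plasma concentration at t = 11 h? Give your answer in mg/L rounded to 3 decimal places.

411.823 mg/L

k = ln 2 / 18 = 0.03851 per h
Dose 1 (485 mg at t=0 h): 485·exp(−0.03851·11) = 317.526 mg/L
Dose 2 (110 mg at t=7 h): 110·exp(−0.03851·4) = 94.297 mg/L
C(11) = 317.526 + 94.297 = 411.823 mg/L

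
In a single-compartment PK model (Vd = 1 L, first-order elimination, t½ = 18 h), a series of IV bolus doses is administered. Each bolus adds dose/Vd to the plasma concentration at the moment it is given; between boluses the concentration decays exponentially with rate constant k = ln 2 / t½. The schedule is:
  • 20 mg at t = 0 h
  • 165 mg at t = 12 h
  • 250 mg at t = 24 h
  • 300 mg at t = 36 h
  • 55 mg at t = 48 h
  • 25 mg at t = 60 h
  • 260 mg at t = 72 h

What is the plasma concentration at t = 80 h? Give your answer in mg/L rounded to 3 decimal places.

315.676 mg/L

k = ln 2 / 18 = 0.03851 per h
Dose 1 (20 mg at t=0 h): 20·exp(−0.03851·80) = 0.919 mg/L
Dose 2 (165 mg at t=12 h): 165·exp(−0.03851·68) = 12.030 mg/L
Dose 3 (250 mg at t=24 h): 250·exp(−0.03851·56) = 28.934 mg/L
Dose 4 (300 mg at t=36 h): 300·exp(−0.03851·44) = 55.115 mg/L
Dose 5 (55 mg at t=48 h): 55·exp(−0.03851·32) = 16.040 mg/L
Dose 6 (25 mg at t=60 h): 25·exp(−0.03851·20) = 11.573 mg/L
Dose 7 (260 mg at t=72 h): 260·exp(−0.03851·8) = 191.065 mg/L
C(80) = 0.919 + 12.030 + 28.934 + 55.115 + 16.040 + 11.573 + 191.065 = 315.676 mg/L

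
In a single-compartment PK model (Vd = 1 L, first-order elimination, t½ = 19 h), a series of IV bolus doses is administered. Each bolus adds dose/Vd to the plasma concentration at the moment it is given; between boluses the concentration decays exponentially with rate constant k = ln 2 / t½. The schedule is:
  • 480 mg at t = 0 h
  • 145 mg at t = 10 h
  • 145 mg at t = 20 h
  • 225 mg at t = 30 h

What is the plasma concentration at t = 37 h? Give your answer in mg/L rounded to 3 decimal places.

k = ln 2 / 19 = 0.03648 per h
Dose 1 (480 mg at t=0 h): 480·exp(−0.03648·37) = 124.459 mg/L
Dose 2 (145 mg at t=10 h): 145·exp(−0.03648·27) = 54.149 mg/L
Dose 3 (145 mg at t=20 h): 145·exp(−0.03648·17) = 77.988 mg/L
Dose 4 (225 mg at t=30 h): 225·exp(−0.03648·7) = 174.292 mg/L
C(37) = 124.459 + 54.149 + 77.988 + 174.292 = 430.887 mg/L

430.887 mg/L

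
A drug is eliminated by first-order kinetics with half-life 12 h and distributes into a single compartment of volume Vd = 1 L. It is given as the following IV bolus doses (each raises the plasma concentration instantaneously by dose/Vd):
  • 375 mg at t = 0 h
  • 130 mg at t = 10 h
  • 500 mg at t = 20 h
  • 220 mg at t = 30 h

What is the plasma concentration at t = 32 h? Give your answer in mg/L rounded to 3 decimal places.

541.537 mg/L

k = ln 2 / 12 = 0.05776 per h
Dose 1 (375 mg at t=0 h): 375·exp(−0.05776·32) = 59.059 mg/L
Dose 2 (130 mg at t=10 h): 130·exp(−0.05776·22) = 36.480 mg/L
Dose 3 (500 mg at t=20 h): 500·exp(−0.05776·12) = 250.000 mg/L
Dose 4 (220 mg at t=30 h): 220·exp(−0.05776·2) = 195.998 mg/L
C(32) = 59.059 + 36.480 + 250.000 + 195.998 = 541.537 mg/L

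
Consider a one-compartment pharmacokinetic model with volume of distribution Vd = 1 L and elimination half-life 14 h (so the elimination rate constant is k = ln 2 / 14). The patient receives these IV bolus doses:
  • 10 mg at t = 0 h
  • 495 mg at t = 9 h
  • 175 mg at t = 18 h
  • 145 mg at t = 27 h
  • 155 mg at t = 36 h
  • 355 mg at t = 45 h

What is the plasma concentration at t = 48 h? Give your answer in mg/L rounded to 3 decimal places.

k = ln 2 / 14 = 0.04951 per h
Dose 1 (10 mg at t=0 h): 10·exp(−0.04951·48) = 0.929 mg/L
Dose 2 (495 mg at t=9 h): 495·exp(−0.04951·39) = 71.783 mg/L
Dose 3 (175 mg at t=18 h): 175·exp(−0.04951·30) = 39.625 mg/L
Dose 4 (145 mg at t=27 h): 145·exp(−0.04951·21) = 51.265 mg/L
Dose 5 (155 mg at t=36 h): 155·exp(−0.04951·12) = 85.567 mg/L
Dose 6 (355 mg at t=45 h): 355·exp(−0.04951·3) = 306.000 mg/L
C(48) = 0.929 + 71.783 + 39.625 + 51.265 + 85.567 + 306.000 = 555.170 mg/L

555.170 mg/L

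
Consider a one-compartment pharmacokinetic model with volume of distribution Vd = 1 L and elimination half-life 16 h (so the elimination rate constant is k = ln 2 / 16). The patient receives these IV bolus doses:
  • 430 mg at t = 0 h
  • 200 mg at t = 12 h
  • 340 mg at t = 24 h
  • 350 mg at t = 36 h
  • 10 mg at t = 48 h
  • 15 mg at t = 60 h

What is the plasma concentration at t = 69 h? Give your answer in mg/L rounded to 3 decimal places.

k = ln 2 / 16 = 0.04332 per h
Dose 1 (430 mg at t=0 h): 430·exp(−0.04332·69) = 21.641 mg/L
Dose 2 (200 mg at t=12 h): 200·exp(−0.04332·57) = 16.928 mg/L
Dose 3 (340 mg at t=24 h): 340·exp(−0.04332·45) = 48.399 mg/L
Dose 4 (350 mg at t=36 h): 350·exp(−0.04332·33) = 83.790 mg/L
Dose 5 (10 mg at t=48 h): 10·exp(−0.04332·21) = 4.026 mg/L
Dose 6 (15 mg at t=60 h): 15·exp(−0.04332·9) = 10.157 mg/L
C(69) = 21.641 + 16.928 + 48.399 + 83.790 + 4.026 + 10.157 = 184.941 mg/L

184.941 mg/L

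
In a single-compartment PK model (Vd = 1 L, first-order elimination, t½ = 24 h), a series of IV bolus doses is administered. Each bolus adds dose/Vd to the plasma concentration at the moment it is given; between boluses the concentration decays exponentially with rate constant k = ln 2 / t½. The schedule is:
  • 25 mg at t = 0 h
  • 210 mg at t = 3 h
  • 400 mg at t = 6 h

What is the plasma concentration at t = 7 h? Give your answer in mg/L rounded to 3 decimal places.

k = ln 2 / 24 = 0.02888 per h
Dose 1 (25 mg at t=0 h): 25·exp(−0.02888·7) = 20.424 mg/L
Dose 2 (210 mg at t=3 h): 210·exp(−0.02888·4) = 187.089 mg/L
Dose 3 (400 mg at t=6 h): 400·exp(−0.02888·1) = 388.613 mg/L
C(7) = 20.424 + 187.089 + 388.613 = 596.125 mg/L

596.125 mg/L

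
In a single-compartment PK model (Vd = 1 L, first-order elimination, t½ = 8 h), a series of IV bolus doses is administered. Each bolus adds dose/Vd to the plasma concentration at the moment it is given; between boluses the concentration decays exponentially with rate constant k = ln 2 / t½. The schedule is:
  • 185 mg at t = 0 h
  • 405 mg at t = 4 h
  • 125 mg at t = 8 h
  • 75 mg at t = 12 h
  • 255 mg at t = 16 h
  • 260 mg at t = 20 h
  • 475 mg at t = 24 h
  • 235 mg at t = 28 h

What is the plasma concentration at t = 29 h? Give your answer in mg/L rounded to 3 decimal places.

k = ln 2 / 8 = 0.08664 per h
Dose 1 (185 mg at t=0 h): 185·exp(−0.08664·29) = 14.995 mg/L
Dose 2 (405 mg at t=4 h): 405·exp(−0.08664·25) = 46.423 mg/L
Dose 3 (125 mg at t=8 h): 125·exp(−0.08664·21) = 20.263 mg/L
Dose 4 (75 mg at t=12 h): 75·exp(−0.08664·17) = 17.194 mg/L
Dose 5 (255 mg at t=16 h): 255·exp(−0.08664·13) = 82.674 mg/L
Dose 6 (260 mg at t=20 h): 260·exp(−0.08664·9) = 119.211 mg/L
Dose 7 (475 mg at t=24 h): 475·exp(−0.08664·5) = 307.999 mg/L
Dose 8 (235 mg at t=28 h): 235·exp(−0.08664·1) = 215.496 mg/L
C(29) = 14.995 + 46.423 + 20.263 + 17.194 + 82.674 + 119.211 + 307.999 + 215.496 = 824.254 mg/L

824.254 mg/L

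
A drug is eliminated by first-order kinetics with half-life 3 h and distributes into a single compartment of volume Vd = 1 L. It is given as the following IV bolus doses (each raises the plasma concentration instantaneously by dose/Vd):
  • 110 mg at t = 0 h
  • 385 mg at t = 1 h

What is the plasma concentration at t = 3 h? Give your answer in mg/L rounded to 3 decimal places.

297.535 mg/L

k = ln 2 / 3 = 0.23105 per h
Dose 1 (110 mg at t=0 h): 110·exp(−0.23105·3) = 55.000 mg/L
Dose 2 (385 mg at t=1 h): 385·exp(−0.23105·2) = 242.535 mg/L
C(3) = 55.000 + 242.535 = 297.535 mg/L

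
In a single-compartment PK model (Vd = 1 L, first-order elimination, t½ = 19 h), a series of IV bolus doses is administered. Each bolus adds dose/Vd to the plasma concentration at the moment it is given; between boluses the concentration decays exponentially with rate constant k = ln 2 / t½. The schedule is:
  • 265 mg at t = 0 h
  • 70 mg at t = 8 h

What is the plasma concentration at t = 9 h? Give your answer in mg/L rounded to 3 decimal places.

258.325 mg/L

k = ln 2 / 19 = 0.03648 per h
Dose 1 (265 mg at t=0 h): 265·exp(−0.03648·9) = 190.833 mg/L
Dose 2 (70 mg at t=8 h): 70·exp(−0.03648·1) = 67.492 mg/L
C(9) = 190.833 + 67.492 = 258.325 mg/L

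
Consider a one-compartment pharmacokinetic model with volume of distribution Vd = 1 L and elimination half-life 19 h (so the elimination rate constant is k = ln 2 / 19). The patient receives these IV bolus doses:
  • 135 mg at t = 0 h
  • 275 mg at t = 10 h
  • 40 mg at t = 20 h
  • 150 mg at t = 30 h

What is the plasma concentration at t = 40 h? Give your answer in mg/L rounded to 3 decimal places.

246.857 mg/L

k = ln 2 / 19 = 0.03648 per h
Dose 1 (135 mg at t=0 h): 135·exp(−0.03648·40) = 31.375 mg/L
Dose 2 (275 mg at t=10 h): 275·exp(−0.03648·30) = 92.050 mg/L
Dose 3 (40 mg at t=20 h): 40·exp(−0.03648·20) = 19.284 mg/L
Dose 4 (150 mg at t=30 h): 150·exp(−0.03648·10) = 104.149 mg/L
C(40) = 31.375 + 92.050 + 19.284 + 104.149 = 246.857 mg/L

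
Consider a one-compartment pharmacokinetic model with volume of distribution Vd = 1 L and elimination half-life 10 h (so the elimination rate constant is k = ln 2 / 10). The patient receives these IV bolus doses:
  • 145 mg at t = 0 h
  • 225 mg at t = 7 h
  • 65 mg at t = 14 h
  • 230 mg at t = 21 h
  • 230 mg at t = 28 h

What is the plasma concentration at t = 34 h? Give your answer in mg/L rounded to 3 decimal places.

k = ln 2 / 10 = 0.06931 per h
Dose 1 (145 mg at t=0 h): 145·exp(−0.06931·34) = 13.736 mg/L
Dose 2 (225 mg at t=7 h): 225·exp(−0.06931·27) = 34.626 mg/L
Dose 3 (65 mg at t=14 h): 65·exp(−0.06931·20) = 16.250 mg/L
Dose 4 (230 mg at t=21 h): 230·exp(−0.06931·13) = 93.409 mg/L
Dose 5 (230 mg at t=28 h): 230·exp(−0.06931·6) = 151.743 mg/L
C(34) = 13.736 + 34.626 + 16.250 + 93.409 + 151.743 = 309.765 mg/L

309.765 mg/L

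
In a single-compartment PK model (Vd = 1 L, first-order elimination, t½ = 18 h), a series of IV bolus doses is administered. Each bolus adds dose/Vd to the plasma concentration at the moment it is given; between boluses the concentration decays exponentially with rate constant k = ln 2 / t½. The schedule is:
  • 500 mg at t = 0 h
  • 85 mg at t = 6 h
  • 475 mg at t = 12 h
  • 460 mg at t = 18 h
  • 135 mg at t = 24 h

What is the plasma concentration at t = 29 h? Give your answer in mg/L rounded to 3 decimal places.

858.068 mg/L

k = ln 2 / 18 = 0.03851 per h
Dose 1 (500 mg at t=0 h): 500·exp(−0.03851·29) = 163.673 mg/L
Dose 2 (85 mg at t=6 h): 85·exp(−0.03851·23) = 35.057 mg/L
Dose 3 (475 mg at t=12 h): 475·exp(−0.03851·17) = 246.824 mg/L
Dose 4 (460 mg at t=18 h): 460·exp(−0.03851·11) = 301.158 mg/L
Dose 5 (135 mg at t=24 h): 135·exp(−0.03851·5) = 111.356 mg/L
C(29) = 163.673 + 35.057 + 246.824 + 301.158 + 111.356 = 858.068 mg/L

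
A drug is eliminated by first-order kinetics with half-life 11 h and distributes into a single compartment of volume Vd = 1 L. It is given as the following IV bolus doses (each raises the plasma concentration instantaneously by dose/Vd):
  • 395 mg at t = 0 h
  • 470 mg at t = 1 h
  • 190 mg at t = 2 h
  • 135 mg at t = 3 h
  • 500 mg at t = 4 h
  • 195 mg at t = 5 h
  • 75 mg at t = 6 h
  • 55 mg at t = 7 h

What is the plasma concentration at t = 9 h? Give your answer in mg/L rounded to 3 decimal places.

k = ln 2 / 11 = 0.06301 per h
Dose 1 (395 mg at t=0 h): 395·exp(−0.06301·9) = 224.027 mg/L
Dose 2 (470 mg at t=1 h): 470·exp(−0.06301·8) = 283.901 mg/L
Dose 3 (190 mg at t=2 h): 190·exp(−0.06301·7) = 122.233 mg/L
Dose 4 (135 mg at t=3 h): 135·exp(−0.06301·6) = 92.499 mg/L
Dose 5 (500 mg at t=4 h): 500·exp(−0.06301·5) = 364.870 mg/L
Dose 6 (195 mg at t=5 h): 195·exp(−0.06301·4) = 151.555 mg/L
Dose 7 (75 mg at t=6 h): 75·exp(−0.06301·3) = 62.081 mg/L
Dose 8 (55 mg at t=7 h): 55·exp(−0.06301·2) = 48.488 mg/L
C(9) = 224.027 + 283.901 + 122.233 + 92.499 + 364.870 + 151.555 + 62.081 + 48.488 = 1349.653 mg/L

1349.653 mg/L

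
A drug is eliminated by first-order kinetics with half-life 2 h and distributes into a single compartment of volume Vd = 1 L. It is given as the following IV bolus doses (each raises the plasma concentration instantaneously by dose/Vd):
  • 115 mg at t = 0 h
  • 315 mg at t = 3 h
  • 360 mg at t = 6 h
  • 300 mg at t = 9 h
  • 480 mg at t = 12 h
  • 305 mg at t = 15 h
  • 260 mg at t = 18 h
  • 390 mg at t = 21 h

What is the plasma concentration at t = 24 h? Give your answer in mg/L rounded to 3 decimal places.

k = ln 2 / 2 = 0.34657 per h
Dose 1 (115 mg at t=0 h): 115·exp(−0.34657·24) = 0.028 mg/L
Dose 2 (315 mg at t=3 h): 315·exp(−0.34657·21) = 0.218 mg/L
Dose 3 (360 mg at t=6 h): 360·exp(−0.34657·18) = 0.703 mg/L
Dose 4 (300 mg at t=9 h): 300·exp(−0.34657·15) = 1.657 mg/L
Dose 5 (480 mg at t=12 h): 480·exp(−0.34657·12) = 7.500 mg/L
Dose 6 (305 mg at t=15 h): 305·exp(−0.34657·9) = 13.479 mg/L
Dose 7 (260 mg at t=18 h): 260·exp(−0.34657·6) = 32.500 mg/L
Dose 8 (390 mg at t=21 h): 390·exp(−0.34657·3) = 137.886 mg/L
C(24) = 0.028 + 0.218 + 0.703 + 1.657 + 7.500 + 13.479 + 32.500 + 137.886 = 193.971 mg/L

193.971 mg/L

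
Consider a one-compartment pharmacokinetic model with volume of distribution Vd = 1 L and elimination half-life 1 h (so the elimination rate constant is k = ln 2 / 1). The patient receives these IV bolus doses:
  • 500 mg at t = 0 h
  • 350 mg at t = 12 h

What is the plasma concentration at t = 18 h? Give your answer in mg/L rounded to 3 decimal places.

k = ln 2 / 1 = 0.69315 per h
Dose 1 (500 mg at t=0 h): 500·exp(−0.69315·18) = 0.002 mg/L
Dose 2 (350 mg at t=12 h): 350·exp(−0.69315·6) = 5.469 mg/L
C(18) = 0.002 + 5.469 = 5.471 mg/L

5.471 mg/L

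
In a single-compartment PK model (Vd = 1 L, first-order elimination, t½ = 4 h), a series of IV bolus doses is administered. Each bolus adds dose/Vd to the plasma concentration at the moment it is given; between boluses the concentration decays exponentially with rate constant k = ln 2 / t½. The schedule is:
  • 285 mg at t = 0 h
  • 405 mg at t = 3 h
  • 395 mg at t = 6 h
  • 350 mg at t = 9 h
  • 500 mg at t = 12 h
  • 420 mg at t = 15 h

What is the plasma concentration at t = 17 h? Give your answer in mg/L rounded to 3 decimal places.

k = ln 2 / 4 = 0.17329 per h
Dose 1 (285 mg at t=0 h): 285·exp(−0.17329·17) = 14.978 mg/L
Dose 2 (405 mg at t=3 h): 405·exp(−0.17329·14) = 35.797 mg/L
Dose 3 (395 mg at t=6 h): 395·exp(−0.17329·11) = 58.717 mg/L
Dose 4 (350 mg at t=9 h): 350·exp(−0.17329·8) = 87.500 mg/L
Dose 5 (500 mg at t=12 h): 500·exp(−0.17329·5) = 210.224 mg/L
Dose 6 (420 mg at t=15 h): 420·exp(−0.17329·2) = 296.985 mg/L
C(17) = 14.978 + 35.797 + 58.717 + 87.500 + 210.224 + 296.985 = 704.202 mg/L

704.202 mg/L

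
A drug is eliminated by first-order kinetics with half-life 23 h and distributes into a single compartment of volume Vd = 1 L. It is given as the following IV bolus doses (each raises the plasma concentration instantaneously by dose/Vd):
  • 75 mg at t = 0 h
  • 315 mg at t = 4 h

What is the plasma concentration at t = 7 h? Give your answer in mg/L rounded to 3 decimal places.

k = ln 2 / 23 = 0.03014 per h
Dose 1 (75 mg at t=0 h): 75·exp(−0.03014·7) = 60.736 mg/L
Dose 2 (315 mg at t=4 h): 315·exp(−0.03014·3) = 287.770 mg/L
C(7) = 60.736 + 287.770 = 348.506 mg/L

348.506 mg/L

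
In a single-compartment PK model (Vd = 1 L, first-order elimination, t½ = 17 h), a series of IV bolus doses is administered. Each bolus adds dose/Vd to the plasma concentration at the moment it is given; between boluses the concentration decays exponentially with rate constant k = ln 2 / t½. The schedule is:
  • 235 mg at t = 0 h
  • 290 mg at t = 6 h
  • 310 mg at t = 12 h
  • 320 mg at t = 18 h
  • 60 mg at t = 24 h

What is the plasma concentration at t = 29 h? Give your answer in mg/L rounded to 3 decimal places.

k = ln 2 / 17 = 0.04077 per h
Dose 1 (235 mg at t=0 h): 235·exp(−0.04077·29) = 72.035 mg/L
Dose 2 (290 mg at t=6 h): 290·exp(−0.04077·23) = 113.533 mg/L
Dose 3 (310 mg at t=12 h): 310·exp(−0.04077·17) = 155.000 mg/L
Dose 4 (320 mg at t=18 h): 320·exp(−0.04077·11) = 204.346 mg/L
Dose 5 (60 mg at t=24 h): 60·exp(−0.04077·5) = 48.934 mg/L
C(29) = 72.035 + 113.533 + 155.000 + 204.346 + 48.934 = 593.849 mg/L

593.849 mg/L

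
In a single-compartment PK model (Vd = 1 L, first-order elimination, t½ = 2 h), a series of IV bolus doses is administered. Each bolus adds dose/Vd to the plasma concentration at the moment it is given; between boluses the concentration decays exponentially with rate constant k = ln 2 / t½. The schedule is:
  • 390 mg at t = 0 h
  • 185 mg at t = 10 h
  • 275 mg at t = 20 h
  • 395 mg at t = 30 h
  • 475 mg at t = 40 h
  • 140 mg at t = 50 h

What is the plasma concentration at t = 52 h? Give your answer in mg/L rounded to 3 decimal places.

k = ln 2 / 2 = 0.34657 per h
Dose 1 (390 mg at t=0 h): 390·exp(−0.34657·52) = 0.000 mg/L
Dose 2 (185 mg at t=10 h): 185·exp(−0.34657·42) = 0.000 mg/L
Dose 3 (275 mg at t=20 h): 275·exp(−0.34657·32) = 0.004 mg/L
Dose 4 (395 mg at t=30 h): 395·exp(−0.34657·22) = 0.193 mg/L
Dose 5 (475 mg at t=40 h): 475·exp(−0.34657·12) = 7.422 mg/L
Dose 6 (140 mg at t=50 h): 140·exp(−0.34657·2) = 70.000 mg/L
C(52) = 0.000 + 0.000 + 0.004 + 0.193 + 7.422 + 70.000 = 77.619 mg/L

77.619 mg/L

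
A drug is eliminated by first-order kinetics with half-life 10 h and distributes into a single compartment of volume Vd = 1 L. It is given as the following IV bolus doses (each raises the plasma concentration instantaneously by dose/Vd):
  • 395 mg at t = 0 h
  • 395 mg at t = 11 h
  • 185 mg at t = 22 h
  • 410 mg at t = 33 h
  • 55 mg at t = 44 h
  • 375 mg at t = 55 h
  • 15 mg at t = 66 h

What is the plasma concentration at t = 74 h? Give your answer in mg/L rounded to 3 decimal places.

k = ln 2 / 10 = 0.06931 per h
Dose 1 (395 mg at t=0 h): 395·exp(−0.06931·74) = 2.339 mg/L
Dose 2 (395 mg at t=11 h): 395·exp(−0.06931·63) = 5.013 mg/L
Dose 3 (185 mg at t=22 h): 185·exp(−0.06931·52) = 5.033 mg/L
Dose 4 (410 mg at t=33 h): 410·exp(−0.06931·41) = 23.909 mg/L
Dose 5 (55 mg at t=44 h): 55·exp(−0.06931·30) = 6.875 mg/L
Dose 6 (375 mg at t=55 h): 375·exp(−0.06931·19) = 100.479 mg/L
Dose 7 (15 mg at t=66 h): 15·exp(−0.06931·8) = 8.615 mg/L
C(74) = 2.339 + 5.013 + 5.033 + 23.909 + 6.875 + 100.479 + 8.615 = 152.263 mg/L

152.263 mg/L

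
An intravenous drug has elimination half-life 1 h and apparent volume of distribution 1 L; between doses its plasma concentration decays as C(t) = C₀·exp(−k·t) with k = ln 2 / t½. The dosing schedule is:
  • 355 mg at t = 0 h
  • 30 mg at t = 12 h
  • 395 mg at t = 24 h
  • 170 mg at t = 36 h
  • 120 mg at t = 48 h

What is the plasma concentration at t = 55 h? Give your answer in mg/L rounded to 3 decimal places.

k = ln 2 / 1 = 0.69315 per h
Dose 1 (355 mg at t=0 h): 355·exp(−0.69315·55) = 0.000 mg/L
Dose 2 (30 mg at t=12 h): 30·exp(−0.69315·43) = 0.000 mg/L
Dose 3 (395 mg at t=24 h): 395·exp(−0.69315·31) = 0.000 mg/L
Dose 4 (170 mg at t=36 h): 170·exp(−0.69315·19) = 0.000 mg/L
Dose 5 (120 mg at t=48 h): 120·exp(−0.69315·7) = 0.938 mg/L
C(55) = 0.000 + 0.000 + 0.000 + 0.000 + 0.938 = 0.938 mg/L

0.938 mg/L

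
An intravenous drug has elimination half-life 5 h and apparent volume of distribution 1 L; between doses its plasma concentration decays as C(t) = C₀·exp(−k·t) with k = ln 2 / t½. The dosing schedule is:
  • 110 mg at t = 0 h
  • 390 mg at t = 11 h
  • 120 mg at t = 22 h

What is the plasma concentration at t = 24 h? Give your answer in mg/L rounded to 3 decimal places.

159.218 mg/L

k = ln 2 / 5 = 0.13863 per h
Dose 1 (110 mg at t=0 h): 110·exp(−0.13863·24) = 3.949 mg/L
Dose 2 (390 mg at t=11 h): 390·exp(−0.13863·13) = 64.326 mg/L
Dose 3 (120 mg at t=22 h): 120·exp(−0.13863·2) = 90.943 mg/L
C(24) = 3.949 + 64.326 + 90.943 = 159.218 mg/L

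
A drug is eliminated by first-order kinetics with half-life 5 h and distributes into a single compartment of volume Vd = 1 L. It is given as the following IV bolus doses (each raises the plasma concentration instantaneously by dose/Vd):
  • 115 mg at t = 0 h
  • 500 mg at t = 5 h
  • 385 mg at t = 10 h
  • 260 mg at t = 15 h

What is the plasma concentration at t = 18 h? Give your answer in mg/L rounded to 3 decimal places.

k = ln 2 / 5 = 0.13863 per h
Dose 1 (115 mg at t=0 h): 115·exp(−0.13863·18) = 9.484 mg/L
Dose 2 (500 mg at t=5 h): 500·exp(−0.13863·13) = 82.469 mg/L
Dose 3 (385 mg at t=10 h): 385·exp(−0.13863·8) = 127.003 mg/L
Dose 4 (260 mg at t=15 h): 260·exp(−0.13863·3) = 171.536 mg/L
C(18) = 9.484 + 82.469 + 127.003 + 171.536 = 390.492 mg/L

390.492 mg/L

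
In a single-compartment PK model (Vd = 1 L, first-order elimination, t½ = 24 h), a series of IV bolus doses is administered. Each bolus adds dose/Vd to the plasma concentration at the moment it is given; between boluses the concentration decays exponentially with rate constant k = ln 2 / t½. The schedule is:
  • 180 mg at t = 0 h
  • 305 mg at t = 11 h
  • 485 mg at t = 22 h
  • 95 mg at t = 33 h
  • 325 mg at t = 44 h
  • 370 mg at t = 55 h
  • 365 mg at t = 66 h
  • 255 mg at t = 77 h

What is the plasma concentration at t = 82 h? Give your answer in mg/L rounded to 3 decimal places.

893.658 mg/L

k = ln 2 / 24 = 0.02888 per h
Dose 1 (180 mg at t=0 h): 180·exp(−0.02888·82) = 16.856 mg/L
Dose 2 (305 mg at t=11 h): 305·exp(−0.02888·71) = 39.242 mg/L
Dose 3 (485 mg at t=22 h): 485·exp(−0.02888·60) = 85.737 mg/L
Dose 4 (95 mg at t=33 h): 95·exp(−0.02888·49) = 23.074 mg/L
Dose 5 (325 mg at t=44 h): 325·exp(−0.02888·38) = 108.456 mg/L
Dose 6 (370 mg at t=55 h): 370·exp(−0.02888·27) = 169.646 mg/L
Dose 7 (365 mg at t=66 h): 365·exp(−0.02888·16) = 229.936 mg/L
Dose 8 (255 mg at t=77 h): 255·exp(−0.02888·5) = 220.712 mg/L
C(82) = 16.856 + 39.242 + 85.737 + 23.074 + 108.456 + 169.646 + 229.936 + 220.712 = 893.658 mg/L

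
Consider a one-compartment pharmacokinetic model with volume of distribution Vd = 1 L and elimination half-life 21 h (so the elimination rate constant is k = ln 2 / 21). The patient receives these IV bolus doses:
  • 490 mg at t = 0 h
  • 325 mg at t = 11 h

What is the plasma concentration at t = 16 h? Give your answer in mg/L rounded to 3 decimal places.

564.517 mg/L

k = ln 2 / 21 = 0.03301 per h
Dose 1 (490 mg at t=0 h): 490·exp(−0.03301·16) = 288.961 mg/L
Dose 2 (325 mg at t=11 h): 325·exp(−0.03301·5) = 275.556 mg/L
C(16) = 288.961 + 275.556 = 564.517 mg/L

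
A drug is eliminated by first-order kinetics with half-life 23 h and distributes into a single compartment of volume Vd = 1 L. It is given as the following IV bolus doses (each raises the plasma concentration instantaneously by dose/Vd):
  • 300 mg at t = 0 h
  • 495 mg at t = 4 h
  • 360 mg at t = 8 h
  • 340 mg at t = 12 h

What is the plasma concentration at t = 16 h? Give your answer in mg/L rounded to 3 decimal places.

1114.276 mg/L

k = ln 2 / 23 = 0.03014 per h
Dose 1 (300 mg at t=0 h): 300·exp(−0.03014·16) = 185.229 mg/L
Dose 2 (495 mg at t=4 h): 495·exp(−0.03014·12) = 344.783 mg/L
Dose 3 (360 mg at t=8 h): 360·exp(−0.03014·8) = 282.876 mg/L
Dose 4 (340 mg at t=12 h): 340·exp(−0.03014·4) = 301.388 mg/L
C(16) = 185.229 + 344.783 + 282.876 + 301.388 = 1114.276 mg/L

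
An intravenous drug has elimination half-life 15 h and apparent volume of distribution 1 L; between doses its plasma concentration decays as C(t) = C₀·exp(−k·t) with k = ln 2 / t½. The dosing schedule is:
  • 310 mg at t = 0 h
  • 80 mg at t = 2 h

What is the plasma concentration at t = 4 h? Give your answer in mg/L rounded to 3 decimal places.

330.622 mg/L

k = ln 2 / 15 = 0.04621 per h
Dose 1 (310 mg at t=0 h): 310·exp(−0.04621·4) = 257.684 mg/L
Dose 2 (80 mg at t=2 h): 80·exp(−0.04621·2) = 72.938 mg/L
C(4) = 257.684 + 72.938 = 330.622 mg/L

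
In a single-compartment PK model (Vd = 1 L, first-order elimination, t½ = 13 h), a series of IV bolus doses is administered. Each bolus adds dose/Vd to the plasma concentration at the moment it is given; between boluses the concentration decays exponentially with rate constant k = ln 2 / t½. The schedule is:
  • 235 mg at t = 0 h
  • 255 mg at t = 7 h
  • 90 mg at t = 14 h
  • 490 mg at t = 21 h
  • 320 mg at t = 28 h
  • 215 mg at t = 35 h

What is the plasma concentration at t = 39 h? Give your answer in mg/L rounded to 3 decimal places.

638.780 mg/L

k = ln 2 / 13 = 0.05332 per h
Dose 1 (235 mg at t=0 h): 235·exp(−0.05332·39) = 29.375 mg/L
Dose 2 (255 mg at t=7 h): 255·exp(−0.05332·32) = 46.296 mg/L
Dose 3 (90 mg at t=14 h): 90·exp(−0.05332·25) = 23.732 mg/L
Dose 4 (490 mg at t=21 h): 490·exp(−0.05332·18) = 187.666 mg/L
Dose 5 (320 mg at t=28 h): 320·exp(−0.05332·11) = 178.005 mg/L
Dose 6 (215 mg at t=35 h): 215·exp(−0.05332·4) = 173.706 mg/L
C(39) = 29.375 + 46.296 + 23.732 + 187.666 + 178.005 + 173.706 = 638.780 mg/L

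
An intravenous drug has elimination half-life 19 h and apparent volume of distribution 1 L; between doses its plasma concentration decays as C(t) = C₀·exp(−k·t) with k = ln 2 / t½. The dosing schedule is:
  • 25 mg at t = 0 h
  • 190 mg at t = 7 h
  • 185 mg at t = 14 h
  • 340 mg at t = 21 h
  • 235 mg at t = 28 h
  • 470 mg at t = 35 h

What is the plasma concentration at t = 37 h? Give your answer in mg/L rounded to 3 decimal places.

k = ln 2 / 19 = 0.03648 per h
Dose 1 (25 mg at t=0 h): 25·exp(−0.03648·37) = 6.482 mg/L
Dose 2 (190 mg at t=7 h): 190·exp(−0.03648·30) = 63.598 mg/L
Dose 3 (185 mg at t=14 h): 185·exp(−0.03648·23) = 79.941 mg/L
Dose 4 (340 mg at t=21 h): 340·exp(−0.03648·16) = 189.662 mg/L
Dose 5 (235 mg at t=28 h): 235·exp(−0.03648·9) = 169.229 mg/L
Dose 6 (470 mg at t=35 h): 470·exp(−0.03648·2) = 436.929 mg/L
C(37) = 6.482 + 63.598 + 79.941 + 189.662 + 169.229 + 436.929 = 945.840 mg/L

945.840 mg/L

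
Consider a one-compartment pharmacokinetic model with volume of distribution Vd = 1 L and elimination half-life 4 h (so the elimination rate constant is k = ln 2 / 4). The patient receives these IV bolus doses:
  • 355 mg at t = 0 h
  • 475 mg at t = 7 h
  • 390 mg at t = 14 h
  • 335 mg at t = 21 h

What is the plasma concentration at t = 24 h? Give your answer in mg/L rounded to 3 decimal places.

298.646 mg/L

k = ln 2 / 4 = 0.17329 per h
Dose 1 (355 mg at t=0 h): 355·exp(−0.17329·24) = 5.547 mg/L
Dose 2 (475 mg at t=7 h): 475·exp(−0.17329·17) = 24.964 mg/L
Dose 3 (390 mg at t=14 h): 390·exp(−0.17329·10) = 68.943 mg/L
Dose 4 (335 mg at t=21 h): 335·exp(−0.17329·3) = 199.192 mg/L
C(24) = 5.547 + 24.964 + 68.943 + 199.192 = 298.646 mg/L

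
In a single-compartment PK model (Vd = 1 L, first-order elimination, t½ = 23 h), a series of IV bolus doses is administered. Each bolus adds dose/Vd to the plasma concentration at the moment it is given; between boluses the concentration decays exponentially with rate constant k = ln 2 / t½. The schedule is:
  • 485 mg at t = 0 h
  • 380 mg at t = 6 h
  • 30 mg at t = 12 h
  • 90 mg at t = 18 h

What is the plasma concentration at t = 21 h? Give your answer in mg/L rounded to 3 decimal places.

604.461 mg/L

k = ln 2 / 23 = 0.03014 per h
Dose 1 (485 mg at t=0 h): 485·exp(−0.03014·21) = 257.566 mg/L
Dose 2 (380 mg at t=6 h): 380·exp(−0.03014·15) = 241.802 mg/L
Dose 3 (30 mg at t=12 h): 30·exp(−0.03014·9) = 22.873 mg/L
Dose 4 (90 mg at t=18 h): 90·exp(−0.03014·3) = 82.220 mg/L
C(21) = 257.566 + 241.802 + 22.873 + 82.220 = 604.461 mg/L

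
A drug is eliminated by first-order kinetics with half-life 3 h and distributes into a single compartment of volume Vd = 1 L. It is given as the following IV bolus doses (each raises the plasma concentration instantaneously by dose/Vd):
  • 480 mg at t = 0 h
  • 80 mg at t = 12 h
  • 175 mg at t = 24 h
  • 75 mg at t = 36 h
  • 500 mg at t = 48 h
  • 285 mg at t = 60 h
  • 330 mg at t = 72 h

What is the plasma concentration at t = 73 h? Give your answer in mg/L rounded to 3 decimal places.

277.626 mg/L

k = ln 2 / 3 = 0.23105 per h
Dose 1 (480 mg at t=0 h): 480·exp(−0.23105·73) = 0.000 mg/L
Dose 2 (80 mg at t=12 h): 80·exp(−0.23105·61) = 0.000 mg/L
Dose 3 (175 mg at t=24 h): 175·exp(−0.23105·49) = 0.002 mg/L
Dose 4 (75 mg at t=36 h): 75·exp(−0.23105·37) = 0.015 mg/L
Dose 5 (500 mg at t=48 h): 500·exp(−0.23105·25) = 1.550 mg/L
Dose 6 (285 mg at t=60 h): 285·exp(−0.23105·13) = 14.138 mg/L
Dose 7 (330 mg at t=72 h): 330·exp(−0.23105·1) = 261.921 mg/L
C(73) = 0.000 + 0.000 + 0.002 + 0.015 + 1.550 + 14.138 + 261.921 = 277.626 mg/L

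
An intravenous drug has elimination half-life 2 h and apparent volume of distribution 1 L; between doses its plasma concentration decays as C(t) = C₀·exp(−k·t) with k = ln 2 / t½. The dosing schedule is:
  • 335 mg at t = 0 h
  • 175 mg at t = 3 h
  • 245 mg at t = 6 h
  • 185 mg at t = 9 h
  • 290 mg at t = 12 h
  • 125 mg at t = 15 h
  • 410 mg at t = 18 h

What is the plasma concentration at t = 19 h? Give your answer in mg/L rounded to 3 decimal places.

k = ln 2 / 2 = 0.34657 per h
Dose 1 (335 mg at t=0 h): 335·exp(−0.34657·19) = 0.463 mg/L
Dose 2 (175 mg at t=3 h): 175·exp(−0.34657·16) = 0.684 mg/L
Dose 3 (245 mg at t=6 h): 245·exp(−0.34657·13) = 2.707 mg/L
Dose 4 (185 mg at t=9 h): 185·exp(−0.34657·10) = 5.781 mg/L
Dose 5 (290 mg at t=12 h): 290·exp(−0.34657·7) = 25.633 mg/L
Dose 6 (125 mg at t=15 h): 125·exp(−0.34657·4) = 31.250 mg/L
Dose 7 (410 mg at t=18 h): 410·exp(−0.34657·1) = 289.914 mg/L
C(19) = 0.463 + 0.684 + 2.707 + 5.781 + 25.633 + 31.250 + 289.914 = 356.431 mg/L

356.431 mg/L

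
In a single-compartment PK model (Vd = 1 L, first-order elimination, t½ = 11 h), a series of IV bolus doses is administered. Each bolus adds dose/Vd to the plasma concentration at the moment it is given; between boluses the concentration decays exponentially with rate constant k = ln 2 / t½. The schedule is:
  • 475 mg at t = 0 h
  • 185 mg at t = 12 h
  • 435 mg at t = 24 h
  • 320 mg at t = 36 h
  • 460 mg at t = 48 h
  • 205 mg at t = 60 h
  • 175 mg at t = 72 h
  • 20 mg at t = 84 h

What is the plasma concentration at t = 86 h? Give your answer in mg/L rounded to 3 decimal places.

198.152 mg/L

k = ln 2 / 11 = 0.06301 per h
Dose 1 (475 mg at t=0 h): 475·exp(−0.06301·86) = 2.105 mg/L
Dose 2 (185 mg at t=12 h): 185·exp(−0.06301·74) = 1.746 mg/L
Dose 3 (435 mg at t=24 h): 435·exp(−0.06301·62) = 8.745 mg/L
Dose 4 (320 mg at t=36 h): 320·exp(−0.06301·50) = 13.704 mg/L
Dose 5 (460 mg at t=48 h): 460·exp(−0.06301·38) = 41.960 mg/L
Dose 6 (205 mg at t=60 h): 205·exp(−0.06301·26) = 39.832 mg/L
Dose 7 (175 mg at t=72 h): 175·exp(−0.06301·14) = 72.428 mg/L
Dose 8 (20 mg at t=84 h): 20·exp(−0.06301·2) = 17.632 mg/L
C(86) = 2.105 + 1.746 + 8.745 + 13.704 + 41.960 + 39.832 + 72.428 + 17.632 = 198.152 mg/L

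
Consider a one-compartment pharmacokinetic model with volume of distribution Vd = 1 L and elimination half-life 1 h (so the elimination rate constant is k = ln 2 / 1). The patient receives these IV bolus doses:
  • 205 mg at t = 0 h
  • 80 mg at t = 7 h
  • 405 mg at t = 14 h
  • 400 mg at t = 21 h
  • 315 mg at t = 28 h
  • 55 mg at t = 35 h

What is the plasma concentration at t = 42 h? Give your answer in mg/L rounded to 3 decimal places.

k = ln 2 / 1 = 0.69315 per h
Dose 1 (205 mg at t=0 h): 205·exp(−0.69315·42) = 0.000 mg/L
Dose 2 (80 mg at t=7 h): 80·exp(−0.69315·35) = 0.000 mg/L
Dose 3 (405 mg at t=14 h): 405·exp(−0.69315·28) = 0.000 mg/L
Dose 4 (400 mg at t=21 h): 400·exp(−0.69315·21) = 0.000 mg/L
Dose 5 (315 mg at t=28 h): 315·exp(−0.69315·14) = 0.019 mg/L
Dose 6 (55 mg at t=35 h): 55·exp(−0.69315·7) = 0.430 mg/L
C(42) = 0.000 + 0.000 + 0.000 + 0.000 + 0.019 + 0.430 = 0.449 mg/L

0.449 mg/L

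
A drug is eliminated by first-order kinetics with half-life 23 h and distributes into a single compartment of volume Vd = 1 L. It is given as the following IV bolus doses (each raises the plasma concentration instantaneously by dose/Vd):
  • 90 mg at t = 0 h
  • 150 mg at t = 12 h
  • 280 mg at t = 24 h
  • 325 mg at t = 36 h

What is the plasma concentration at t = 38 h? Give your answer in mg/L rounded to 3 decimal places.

k = ln 2 / 23 = 0.03014 per h
Dose 1 (90 mg at t=0 h): 90·exp(−0.03014·38) = 28.634 mg/L
Dose 2 (150 mg at t=12 h): 150·exp(−0.03014·26) = 68.517 mg/L
Dose 3 (280 mg at t=24 h): 280·exp(−0.03014·14) = 183.621 mg/L
Dose 4 (325 mg at t=36 h): 325·exp(−0.03014·2) = 305.990 mg/L
C(38) = 28.634 + 68.517 + 183.621 + 305.990 = 586.762 mg/L

586.762 mg/L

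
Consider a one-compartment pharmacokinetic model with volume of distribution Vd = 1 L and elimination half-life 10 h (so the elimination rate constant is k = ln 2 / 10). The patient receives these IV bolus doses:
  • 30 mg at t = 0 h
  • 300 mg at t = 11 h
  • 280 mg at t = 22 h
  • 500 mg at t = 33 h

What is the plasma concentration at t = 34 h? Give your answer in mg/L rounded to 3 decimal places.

652.154 mg/L

k = ln 2 / 10 = 0.06931 per h
Dose 1 (30 mg at t=0 h): 30·exp(−0.06931·34) = 2.842 mg/L
Dose 2 (300 mg at t=11 h): 300·exp(−0.06931·23) = 60.919 mg/L
Dose 3 (280 mg at t=22 h): 280·exp(−0.06931·12) = 121.877 mg/L
Dose 4 (500 mg at t=33 h): 500·exp(−0.06931·1) = 466.516 mg/L
C(34) = 2.842 + 60.919 + 121.877 + 466.516 = 652.154 mg/L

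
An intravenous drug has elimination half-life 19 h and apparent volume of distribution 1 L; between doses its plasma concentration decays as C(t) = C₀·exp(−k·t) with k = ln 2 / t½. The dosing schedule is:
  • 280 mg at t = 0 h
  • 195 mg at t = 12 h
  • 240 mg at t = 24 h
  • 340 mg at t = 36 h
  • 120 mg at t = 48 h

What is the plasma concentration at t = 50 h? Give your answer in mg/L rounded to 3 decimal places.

502.462 mg/L

k = ln 2 / 19 = 0.03648 per h
Dose 1 (280 mg at t=0 h): 280·exp(−0.03648·50) = 45.183 mg/L
Dose 2 (195 mg at t=12 h): 195·exp(−0.03648·38) = 48.750 mg/L
Dose 3 (240 mg at t=24 h): 240·exp(−0.03648·26) = 92.956 mg/L
Dose 4 (340 mg at t=36 h): 340·exp(−0.03648·14) = 204.017 mg/L
Dose 5 (120 mg at t=48 h): 120·exp(−0.03648·2) = 111.556 mg/L
C(50) = 45.183 + 48.750 + 92.956 + 204.017 + 111.556 = 502.462 mg/L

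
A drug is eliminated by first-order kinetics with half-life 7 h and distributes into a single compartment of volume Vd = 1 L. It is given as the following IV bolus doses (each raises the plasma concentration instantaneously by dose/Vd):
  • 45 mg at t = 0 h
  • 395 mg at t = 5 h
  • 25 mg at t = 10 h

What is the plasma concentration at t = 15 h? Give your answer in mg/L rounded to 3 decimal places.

172.169 mg/L

k = ln 2 / 7 = 0.09902 per h
Dose 1 (45 mg at t=0 h): 45·exp(−0.09902·15) = 10.189 mg/L
Dose 2 (395 mg at t=5 h): 395·exp(−0.09902·10) = 146.742 mg/L
Dose 3 (25 mg at t=10 h): 25·exp(−0.09902·5) = 15.238 mg/L
C(15) = 10.189 + 146.742 + 15.238 = 172.169 mg/L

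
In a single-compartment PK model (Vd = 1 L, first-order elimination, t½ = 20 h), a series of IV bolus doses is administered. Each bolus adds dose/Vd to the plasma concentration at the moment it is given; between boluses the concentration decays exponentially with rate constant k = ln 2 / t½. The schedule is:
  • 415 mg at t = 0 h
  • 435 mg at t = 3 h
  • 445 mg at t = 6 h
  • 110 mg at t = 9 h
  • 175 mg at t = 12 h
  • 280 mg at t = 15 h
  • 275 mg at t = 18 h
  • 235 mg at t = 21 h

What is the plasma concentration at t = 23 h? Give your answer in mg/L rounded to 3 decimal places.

k = ln 2 / 20 = 0.03466 per h
Dose 1 (415 mg at t=0 h): 415·exp(−0.03466·23) = 187.009 mg/L
Dose 2 (435 mg at t=3 h): 435·exp(−0.03466·20) = 217.500 mg/L
Dose 3 (445 mg at t=6 h): 445·exp(−0.03466·17) = 246.879 mg/L
Dose 4 (110 mg at t=9 h): 110·exp(−0.03466·14) = 67.713 mg/L
Dose 5 (175 mg at t=12 h): 175·exp(−0.03466·11) = 119.529 mg/L
Dose 6 (280 mg at t=15 h): 280·exp(−0.03466·8) = 212.200 mg/L
Dose 7 (275 mg at t=18 h): 275·exp(−0.03466·5) = 231.247 mg/L
Dose 8 (235 mg at t=21 h): 235·exp(−0.03466·2) = 219.263 mg/L
C(23) = 187.009 + 217.500 + 246.879 + 67.713 + 119.529 + 212.200 + 231.247 + 219.263 = 1501.340 mg/L

1501.340 mg/L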